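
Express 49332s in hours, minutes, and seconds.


Hours: 49332 ÷ 3600 = 13 remainder 2532
Minutes: 2532 ÷ 60 = 42 remainder 12
Seconds: 12

13h 42m 12s


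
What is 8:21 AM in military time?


Input: 8:21 AM
AM hour stays: 8

08:21


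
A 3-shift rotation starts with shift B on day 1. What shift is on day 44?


Shifts: A, B, C
Start: B (index 1)
Day 44: (1 + 44 - 1) mod 3
= 44 mod 3
= 2
Index 2 → shift C

Shift C


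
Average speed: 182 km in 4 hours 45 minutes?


38.3 km/h

Distance: 182 km
Time: 4h 45m = 285 min = 285/60 = 19/4 hours
Speed = 182 ÷ (19/4) = 182 × 4 / 19 = 728/19 ≈ 38.3 km/h


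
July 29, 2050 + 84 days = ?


October 21, 2050

Start: July 29, 2050
Add 84 days
July 29 → August 1: 31 - 29 + 1 = 3 days (84 - 3 = 81 left)
August 1 → September 1: 31 - 1 + 1 = 31 days (81 - 31 = 50 left)
September 1 → October 1: 30 - 1 + 1 = 30 days (50 - 30 = 20 left)
October 1 + 20 = October 21, 2050


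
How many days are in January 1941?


31 days

Month: January (month 1)
January has 31 days


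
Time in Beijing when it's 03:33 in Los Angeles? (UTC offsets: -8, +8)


Time difference = UTC+8 - UTC-8 = +16 hours
New hour = (3 + 16) mod 24
= 19 mod 24 = 19
Minutes unchanged → 19:33

19:33


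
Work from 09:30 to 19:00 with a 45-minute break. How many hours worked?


Total time = (19×60+0) - (9×60+30)
= 1140 - 570 = 570 min
Minus break: 570 - 45 = 525 min
= 8h 45m

8h 45m (525 minutes)


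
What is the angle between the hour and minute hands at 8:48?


Hour hand = 8×30 + 48×0.5 = 264.0°
Minute hand = 48×6 = 288°
Difference = |264.0 - 288| = 24.0°

24.0°


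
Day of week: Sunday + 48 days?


Start: Sunday (index 6)
(6 + 48) mod 7
= 54 mod 7
= 5
Index 5 → Saturday

Saturday


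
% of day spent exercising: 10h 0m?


41.7%

Time: 600 minutes
Day: 1440 minutes
Percentage = (600/1440) × 100 ≈ 41.7%


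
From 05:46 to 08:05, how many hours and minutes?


2h 19m

End time in minutes: 8×60 + 5 = 485
Start time in minutes: 5×60 + 46 = 346
Difference = 485 - 346 = 139 minutes
= 2 hours 19 minutes


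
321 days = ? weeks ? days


Weeks: 321 ÷ 7 = 45 remainder 6

45 weeks 6 days


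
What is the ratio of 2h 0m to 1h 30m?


4:3 (1.33)

Duration 1: 120 minutes
Duration 2: 90 minutes
Ratio = 120:90
GCD = 30
Simplified = 4:3
As a decimal: 4/3 ≈ 1.33


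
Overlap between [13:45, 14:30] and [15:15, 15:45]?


Meeting A: 825-870 (in minutes from midnight)
Meeting B: 915-945
Overlap start = max(825, 915) = 915
Overlap end = min(870, 945) = 870
Overlap = max(0, 870 - 915) = 0 min

0 minutes


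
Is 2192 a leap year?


Yes

Rules: divisible by 4 AND (not by 100 OR by 400)
2192 ÷ 4 = 548 exactly → divisible by 4
2192 ÷ 100 = 21 remainder 92 → not divisible by 100
Divisible by 4 but not by 100 → leap year


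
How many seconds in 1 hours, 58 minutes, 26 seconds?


7106 seconds

Hours: 1 × 3600 = 3600
Minutes: 58 × 60 = 3480
Seconds: 26
Total = 3600 + 3480 + 26 = 7106


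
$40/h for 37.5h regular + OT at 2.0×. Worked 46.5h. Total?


$2220.00

Regular: 37.5h × $40 = $1500.00
Overtime: 46.5 - 37.5 = 9.0h
OT pay: 9.0h × $40 × 2.0 = $720.00
Total = $1500.00 + $720.00 = $2220.00


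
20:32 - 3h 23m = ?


17:09

Start: 1232 minutes from midnight
Subtract: 203 minutes
Remaining: 1232 - 203 = 1029
Hours: 17, Minutes: 9


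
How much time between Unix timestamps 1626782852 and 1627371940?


Difference = 1627371940 - 1626782852 = 589088 seconds
In hours: 589088 / 3600 ≈ 163.6
In days: 589088 / 86400 ≈ 6.82

589088 seconds (163.6 hours / 6.82 days)


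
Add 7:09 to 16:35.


23:44

Start: 995 minutes from midnight
Add: 429 minutes
Total: 1424 minutes
Hours: 1424 ÷ 60 = 23 remainder 44


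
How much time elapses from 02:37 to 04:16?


End time in minutes: 4×60 + 16 = 256
Start time in minutes: 2×60 + 37 = 157
Difference = 256 - 157 = 99 minutes
= 1 hours 39 minutes

1h 39m


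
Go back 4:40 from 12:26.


Start: 746 minutes from midnight
Subtract: 280 minutes
Remaining: 746 - 280 = 466
Hours: 7, Minutes: 46

07:46


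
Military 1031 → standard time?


10:31 AM

Hour: 10
10 < 12 → AM


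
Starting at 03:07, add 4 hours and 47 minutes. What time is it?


Start: 187 minutes from midnight
Add: 287 minutes
Total: 474 minutes
Hours: 474 ÷ 60 = 7 remainder 54

07:54


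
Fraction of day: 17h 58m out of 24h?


0.7486 (74.86%)

Total minutes: 17×60 + 58 = 1078
Day = 24×60 = 1440 minutes
Fraction = 1078/1440 ≈ 0.7486
As a percentage: 1078/1440 × 100 ≈ 74.86%


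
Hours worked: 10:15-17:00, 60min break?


Total time = (17×60+0) - (10×60+15)
= 1020 - 615 = 405 min
Minus break: 405 - 60 = 345 min
= 5h 45m

5h 45m (345 minutes)


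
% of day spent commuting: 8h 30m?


35.4%

Time: 510 minutes
Day: 1440 minutes
Percentage = (510/1440) × 100 ≈ 35.4%


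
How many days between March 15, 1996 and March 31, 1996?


16 days

From March 15, 1996 to March 31, 1996
Same month: 31 - 15 = 16 days


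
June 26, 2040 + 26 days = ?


July 22, 2040

Start: June 26, 2040
Add 26 days
June 26 → July 1: 30 - 26 + 1 = 5 days (26 - 5 = 21 left)
July 1 + 21 = July 22, 2040


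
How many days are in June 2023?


Month: June (month 6)
June has 30 days

30 days


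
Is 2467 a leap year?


Rules: divisible by 4 AND (not by 100 OR by 400)
2467 ÷ 4 = 616 remainder 3 → not divisible by 4
Not divisible by 4 → not a leap year

No


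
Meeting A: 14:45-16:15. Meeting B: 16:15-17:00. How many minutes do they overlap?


Meeting A: 885-975 (in minutes from midnight)
Meeting B: 975-1020
Overlap start = max(885, 975) = 975
Overlap end = min(975, 1020) = 975
Overlap = max(0, 975 - 975) = 0 min

0 minutes


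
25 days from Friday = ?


Tuesday

Start: Friday (index 4)
(4 + 25) mod 7
= 29 mod 7
= 1
Index 1 → Tuesday


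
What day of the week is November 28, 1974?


Zeller's congruence:
q=28, m=11, k=74, j=19
h = (28 + ⌊13×12/5⌋ + 74 + ⌊74/4⌋ + ⌊19/4⌋ - 2×19) mod 7
= (28 + 31 + 74 + 18 + 4 - 38) mod 7
= 117 mod 7 = 5
h=5 → Thursday

Thursday


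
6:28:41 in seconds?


Hours: 6 × 3600 = 21600
Minutes: 28 × 60 = 1680
Seconds: 41
Total = 21600 + 1680 + 41 = 23321

23321 seconds


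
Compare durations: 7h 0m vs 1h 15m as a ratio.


Duration 1: 420 minutes
Duration 2: 75 minutes
Ratio = 420:75
GCD = 15
Simplified = 28:5
As a decimal: 28/5 = 5.60

28:5 (5.60)


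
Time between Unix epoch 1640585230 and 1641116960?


531730 seconds (147.7 hours / 6.15 days)

Difference = 1641116960 - 1640585230 = 531730 seconds
In hours: 531730 / 3600 ≈ 147.7
In days: 531730 / 86400 ≈ 6.15


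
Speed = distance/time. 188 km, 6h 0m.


31.3 km/h

Distance: 188 km
Time: 6 hours
Speed = 188 / 6 ≈ 31.3 km/h


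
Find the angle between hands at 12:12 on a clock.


66.0°

Hour hand (12 ≡ 0 on the dial): 0×30 + 12×0.5 = 6.0°
Minute hand = 12×6 = 72°
Difference = |6.0 - 72| = 66.0°


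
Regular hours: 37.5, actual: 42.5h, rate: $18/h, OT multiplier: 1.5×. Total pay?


Regular: 37.5h × $18 = $675.00
Overtime: 42.5 - 37.5 = 5.0h
OT pay: 5.0h × $18 × 1.5 = $135.00
Total = $675.00 + $135.00 = $810.00

$810.00


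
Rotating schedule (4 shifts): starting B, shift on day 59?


Shift D

Shifts: A, B, C, D
Start: B (index 1)
Day 59: (1 + 59 - 1) mod 4
= 59 mod 4
= 3
Index 3 → shift D


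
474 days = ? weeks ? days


67 weeks 5 days

Weeks: 474 ÷ 7 = 67 remainder 5


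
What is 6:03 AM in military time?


06:03

Input: 6:03 AM
AM hour stays: 6


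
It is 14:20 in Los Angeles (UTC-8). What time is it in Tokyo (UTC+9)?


07:20 (next day)

Time difference = UTC+9 - UTC-8 = +17 hours
New hour = (14 + 17) mod 24
= 31 mod 24 = 7
Minutes unchanged → 07:20; 31 ≥ 24 → next day


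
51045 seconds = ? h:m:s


14h 10m 45s

Hours: 51045 ÷ 3600 = 14 remainder 645
Minutes: 645 ÷ 60 = 10 remainder 45
Seconds: 45


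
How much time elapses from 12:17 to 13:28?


1h 11m

End time in minutes: 13×60 + 28 = 808
Start time in minutes: 12×60 + 17 = 737
Difference = 808 - 737 = 71 minutes
= 1 hours 11 minutes


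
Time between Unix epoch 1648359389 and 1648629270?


Difference = 1648629270 - 1648359389 = 269881 seconds
In hours: 269881 / 3600 ≈ 75.0
In days: 269881 / 86400 ≈ 3.12

269881 seconds (75.0 hours / 3.12 days)


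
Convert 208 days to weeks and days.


29 weeks 5 days

Weeks: 208 ÷ 7 = 29 remainder 5


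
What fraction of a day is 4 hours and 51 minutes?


Total minutes: 4×60 + 51 = 291
Day = 24×60 = 1440 minutes
Fraction = 291/1440 ≈ 0.2021
As a percentage: 291/1440 × 100 ≈ 20.21%

0.2021 (20.21%)


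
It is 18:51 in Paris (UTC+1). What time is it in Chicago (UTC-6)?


Time difference = UTC-6 - UTC+1 = -7 hours
New hour = (18 -7) mod 24
= 11 mod 24 = 11
Minutes unchanged → 11:51

11:51


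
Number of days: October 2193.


31 days

Month: October (month 10)
October has 31 days


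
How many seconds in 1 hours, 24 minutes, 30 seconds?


5070 seconds

Hours: 1 × 3600 = 3600
Minutes: 24 × 60 = 1440
Seconds: 30
Total = 3600 + 1440 + 30 = 5070


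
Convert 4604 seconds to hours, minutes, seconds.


Hours: 4604 ÷ 3600 = 1 remainder 1004
Minutes: 1004 ÷ 60 = 16 remainder 44
Seconds: 44

1h 16m 44s


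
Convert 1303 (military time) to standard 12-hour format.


Hour: 13
13 - 12 = 1 → PM

1:03 PM


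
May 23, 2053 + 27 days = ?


June 19, 2053

Start: May 23, 2053
Add 27 days
May 23 → June 1: 31 - 23 + 1 = 9 days (27 - 9 = 18 left)
June 1 + 18 = June 19, 2053


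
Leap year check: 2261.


Rules: divisible by 4 AND (not by 100 OR by 400)
2261 ÷ 4 = 565 remainder 1 → not divisible by 4
Not divisible by 4 → not a leap year

No


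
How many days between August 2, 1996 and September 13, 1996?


From August 2, 1996 to September 13, 1996
Rest of August 1996: 31 - 2 = 29
Days into September 1996: 13
Total = 29 + 13 = 42 days

42 days


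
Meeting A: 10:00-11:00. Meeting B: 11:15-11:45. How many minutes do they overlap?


Meeting A: 600-660 (in minutes from midnight)
Meeting B: 675-705
Overlap start = max(600, 675) = 675
Overlap end = min(660, 705) = 660
Overlap = max(0, 660 - 675) = 0 min

0 minutes


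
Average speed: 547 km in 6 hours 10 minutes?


Distance: 547 km
Time: 6h 10m = 370 min = 370/60 = 37/6 hours
Speed = 547 ÷ (37/6) = 547 × 6 / 37 = 3282/37 ≈ 88.7 km/h

88.7 km/h


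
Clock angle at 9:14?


167.0°

Hour hand = 9×30 + 14×0.5 = 277.0°
Minute hand = 14×6 = 84°
Difference = |277.0 - 84| = 193.0°
Since > 180°: 360 - 193.0 = 167.0°


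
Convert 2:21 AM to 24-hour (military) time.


02:21

Input: 2:21 AM
AM hour stays: 2


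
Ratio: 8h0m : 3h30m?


16:7 (2.29)

Duration 1: 480 minutes
Duration 2: 210 minutes
Ratio = 480:210
GCD = 30
Simplified = 16:7
As a decimal: 16/7 ≈ 2.29


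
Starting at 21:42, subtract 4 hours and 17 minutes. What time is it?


17:25

Start: 1302 minutes from midnight
Subtract: 257 minutes
Remaining: 1302 - 257 = 1045
Hours: 17, Minutes: 25


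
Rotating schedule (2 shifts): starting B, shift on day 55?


Shifts: A, B
Start: B (index 1)
Day 55: (1 + 55 - 1) mod 2
= 55 mod 2
= 1
Index 1 → shift B

Shift B


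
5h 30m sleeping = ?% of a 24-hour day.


Time: 330 minutes
Day: 1440 minutes
Percentage = (330/1440) × 100 ≈ 22.9%

22.9%


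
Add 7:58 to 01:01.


08:59

Start: 61 minutes from midnight
Add: 478 minutes
Total: 539 minutes
Hours: 539 ÷ 60 = 8 remainder 59


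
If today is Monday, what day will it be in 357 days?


Monday

Start: Monday (index 0)
(0 + 357) mod 7
= 357 mod 7
= 0
Index 0 → Monday


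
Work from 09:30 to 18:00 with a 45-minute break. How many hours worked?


Total time = (18×60+0) - (9×60+30)
= 1080 - 570 = 510 min
Minus break: 510 - 45 = 465 min
= 7h 45m

7h 45m (465 minutes)


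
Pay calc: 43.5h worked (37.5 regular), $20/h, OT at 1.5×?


$930.00

Regular: 37.5h × $20 = $750.00
Overtime: 43.5 - 37.5 = 6.0h
OT pay: 6.0h × $20 × 1.5 = $180.00
Total = $750.00 + $180.00 = $930.00


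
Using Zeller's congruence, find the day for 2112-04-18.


Monday

Zeller's congruence:
q=18, m=4, k=12, j=21
h = (18 + ⌊13×5/5⌋ + 12 + ⌊12/4⌋ + ⌊21/4⌋ - 2×21) mod 7
= (18 + 13 + 12 + 3 + 5 - 42) mod 7
= 9 mod 7 = 2
h=2 → Monday


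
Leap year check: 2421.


Rules: divisible by 4 AND (not by 100 OR by 400)
2421 ÷ 4 = 605 remainder 1 → not divisible by 4
Not divisible by 4 → not a leap year

No


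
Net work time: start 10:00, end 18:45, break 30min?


8h 15m (495 minutes)

Total time = (18×60+45) - (10×60+0)
= 1125 - 600 = 525 min
Minus break: 525 - 30 = 495 min
= 8h 15m


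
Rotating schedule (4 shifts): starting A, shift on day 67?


Shift C

Shifts: A, B, C, D
Start: A (index 0)
Day 67: (0 + 67 - 1) mod 4
= 66 mod 4
= 2
Index 2 → shift C


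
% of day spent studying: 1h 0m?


4.2%

Time: 60 minutes
Day: 1440 minutes
Percentage = (60/1440) × 100 ≈ 4.2%


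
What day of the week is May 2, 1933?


Zeller's congruence:
q=2, m=5, k=33, j=19
h = (2 + ⌊13×6/5⌋ + 33 + ⌊33/4⌋ + ⌊19/4⌋ - 2×19) mod 7
= (2 + 15 + 33 + 8 + 4 - 38) mod 7
= 24 mod 7 = 3
h=3 → Tuesday

Tuesday


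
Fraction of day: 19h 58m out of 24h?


0.8319 (83.19%)

Total minutes: 19×60 + 58 = 1198
Day = 24×60 = 1440 minutes
Fraction = 1198/1440 ≈ 0.8319
As a percentage: 1198/1440 × 100 ≈ 83.19%


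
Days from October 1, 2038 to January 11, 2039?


102 days

From October 1, 2038 to January 11, 2039
Rest of October 2038: 31 - 1 = 30
Full months: November 30, December 31
Days into January 2039: 11
Total = 30 + 30 + 31 + 11 = 102 days


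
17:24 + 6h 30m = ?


Start: 1044 minutes from midnight
Add: 390 minutes
Total: 1434 minutes
Hours: 1434 ÷ 60 = 23 remainder 54

23:54


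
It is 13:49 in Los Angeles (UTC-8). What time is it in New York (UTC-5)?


Time difference = UTC-5 - UTC-8 = +3 hours
New hour = (13 + 3) mod 24
= 16 mod 24 = 16
Minutes unchanged → 16:49

16:49


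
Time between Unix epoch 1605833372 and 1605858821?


25449 seconds (7.1 hours / 0.29 days)

Difference = 1605858821 - 1605833372 = 25449 seconds
In hours: 25449 / 3600 ≈ 7.1
In days: 25449 / 86400 ≈ 0.29


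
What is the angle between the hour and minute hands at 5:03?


Hour hand = 5×30 + 3×0.5 = 151.5°
Minute hand = 3×6 = 18°
Difference = |151.5 - 18| = 133.5°

133.5°


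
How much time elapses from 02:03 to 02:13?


End time in minutes: 2×60 + 13 = 133
Start time in minutes: 2×60 + 3 = 123
Difference = 133 - 123 = 10 minutes
= 0 hours 10 minutes

0h 10m


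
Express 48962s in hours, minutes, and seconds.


Hours: 48962 ÷ 3600 = 13 remainder 2162
Minutes: 2162 ÷ 60 = 36 remainder 2
Seconds: 2

13h 36m 2s


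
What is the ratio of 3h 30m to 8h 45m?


2:5 (0.40)

Duration 1: 210 minutes
Duration 2: 525 minutes
Ratio = 210:525
GCD = 105
Simplified = 2:5
As a decimal: 2/5 = 0.40


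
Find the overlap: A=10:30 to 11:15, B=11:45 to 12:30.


Meeting A: 630-675 (in minutes from midnight)
Meeting B: 705-750
Overlap start = max(630, 705) = 705
Overlap end = min(675, 750) = 675
Overlap = max(0, 675 - 705) = 0 min

0 minutes


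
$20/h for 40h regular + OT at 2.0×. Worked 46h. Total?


$1040.00

Regular: 40h × $20 = $800.00
Overtime: 46 - 40 = 6h
OT pay: 6h × $20 × 2.0 = $240.00
Total = $800.00 + $240.00 = $1040.00


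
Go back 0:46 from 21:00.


20:14

Start: 1260 minutes from midnight
Subtract: 46 minutes
Remaining: 1260 - 46 = 1214
Hours: 20, Minutes: 14


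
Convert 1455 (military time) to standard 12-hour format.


2:55 PM

Hour: 14
14 - 12 = 2 → PM


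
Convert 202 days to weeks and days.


28 weeks 6 days

Weeks: 202 ÷ 7 = 28 remainder 6


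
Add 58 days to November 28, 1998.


Start: November 28, 1998
Add 58 days
November 28 → December 1: 30 - 28 + 1 = 3 days (58 - 3 = 55 left)
December 1 → January 1: 31 - 1 + 1 = 31 days (55 - 31 = 24 left)
January 1 + 24 = January 25, 1999

January 25, 1999


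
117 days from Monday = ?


Saturday

Start: Monday (index 0)
(0 + 117) mod 7
= 117 mod 7
= 5
Index 5 → Saturday


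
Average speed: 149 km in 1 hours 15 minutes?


119.2 km/h

Distance: 149 km
Time: 1h 15m = 75 min = 75/60 = 5/4 hours
Speed = 149 ÷ (5/4) = 149 × 4 / 5 = 596/5 = 119.2 km/h


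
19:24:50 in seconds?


69890 seconds

Hours: 19 × 3600 = 68400
Minutes: 24 × 60 = 1440
Seconds: 50
Total = 68400 + 1440 + 50 = 69890


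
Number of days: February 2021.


Month: February (month 2)
February: 28 or 29 (leap year)
2021 leap year? No

28 days


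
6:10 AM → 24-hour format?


Input: 6:10 AM
AM hour stays: 6

06:10


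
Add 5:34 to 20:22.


Start: 1222 minutes from midnight
Add: 334 minutes
Total: 1556 minutes
Hours: 1556 ÷ 60 = 25 remainder 56
25 ≥ 24 → 25 - 24 = 1 (next day)

01:56 (next day)


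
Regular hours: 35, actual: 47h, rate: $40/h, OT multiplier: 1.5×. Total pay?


$2120.00

Regular: 35h × $40 = $1400.00
Overtime: 47 - 35 = 12h
OT pay: 12h × $40 × 1.5 = $720.00
Total = $1400.00 + $720.00 = $2120.00


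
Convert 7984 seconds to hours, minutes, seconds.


Hours: 7984 ÷ 3600 = 2 remainder 784
Minutes: 784 ÷ 60 = 13 remainder 4
Seconds: 4

2h 13m 4s


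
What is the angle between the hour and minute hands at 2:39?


Hour hand = 2×30 + 39×0.5 = 79.5°
Minute hand = 39×6 = 234°
Difference = |79.5 - 234| = 154.5°

154.5°


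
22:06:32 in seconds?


79592 seconds

Hours: 22 × 3600 = 79200
Minutes: 6 × 60 = 360
Seconds: 32
Total = 79200 + 360 + 32 = 79592


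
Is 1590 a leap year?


Rules: divisible by 4 AND (not by 100 OR by 400)
1590 ÷ 4 = 397 remainder 2 → not divisible by 4
Not divisible by 4 → not a leap year

No


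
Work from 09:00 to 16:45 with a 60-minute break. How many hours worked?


6h 45m (405 minutes)

Total time = (16×60+45) - (9×60+0)
= 1005 - 540 = 465 min
Minus break: 465 - 60 = 405 min
= 6h 45m


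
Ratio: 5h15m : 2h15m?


7:3 (2.33)

Duration 1: 315 minutes
Duration 2: 135 minutes
Ratio = 315:135
GCD = 45
Simplified = 7:3
As a decimal: 7/3 ≈ 2.33


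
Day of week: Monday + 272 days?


Start: Monday (index 0)
(0 + 272) mod 7
= 272 mod 7
= 6
Index 6 → Sunday

Sunday


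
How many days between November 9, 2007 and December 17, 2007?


38 days

From November 9, 2007 to December 17, 2007
Rest of November 2007: 30 - 9 = 21
Days into December 2007: 17
Total = 21 + 17 = 38 days


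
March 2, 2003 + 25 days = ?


March 27, 2003

Start: March 2, 2003
Add 25 days
March 2 + 25 = March 27, 2003


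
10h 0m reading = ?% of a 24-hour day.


41.7%

Time: 600 minutes
Day: 1440 minutes
Percentage = (600/1440) × 100 ≈ 41.7%


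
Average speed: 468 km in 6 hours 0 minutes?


Distance: 468 km
Time: 6 hours
Speed = 468 / 6 = 78.0 km/h

78.0 km/h


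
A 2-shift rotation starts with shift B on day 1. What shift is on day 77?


Shifts: A, B
Start: B (index 1)
Day 77: (1 + 77 - 1) mod 2
= 77 mod 2
= 1
Index 1 → shift B

Shift B


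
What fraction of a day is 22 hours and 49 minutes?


0.9507 (95.07%)

Total minutes: 22×60 + 49 = 1369
Day = 24×60 = 1440 minutes
Fraction = 1369/1440 ≈ 0.9507
As a percentage: 1369/1440 × 100 ≈ 95.07%


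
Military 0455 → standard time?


Hour: 4
4 < 12 → AM

4:55 AM


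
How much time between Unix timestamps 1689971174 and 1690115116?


Difference = 1690115116 - 1689971174 = 143942 seconds
In hours: 143942 / 3600 ≈ 40.0
In days: 143942 / 86400 ≈ 1.67

143942 seconds (40.0 hours / 1.67 days)


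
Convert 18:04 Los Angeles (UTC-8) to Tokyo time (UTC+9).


Time difference = UTC+9 - UTC-8 = +17 hours
New hour = (18 + 17) mod 24
= 35 mod 24 = 11
Minutes unchanged → 11:04; 35 ≥ 24 → next day

11:04 (next day)


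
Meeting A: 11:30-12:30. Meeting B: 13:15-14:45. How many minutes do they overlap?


0 minutes

Meeting A: 690-750 (in minutes from midnight)
Meeting B: 795-885
Overlap start = max(690, 795) = 795
Overlap end = min(750, 885) = 750
Overlap = max(0, 750 - 795) = 0 min


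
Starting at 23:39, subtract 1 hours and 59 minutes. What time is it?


Start: 1419 minutes from midnight
Subtract: 119 minutes
Remaining: 1419 - 119 = 1300
Hours: 21, Minutes: 40

21:40


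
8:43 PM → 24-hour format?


20:43

Input: 8:43 PM
PM: 8 + 12 = 20


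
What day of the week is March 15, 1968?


Friday

Zeller's congruence:
q=15, m=3, k=68, j=19
h = (15 + ⌊13×4/5⌋ + 68 + ⌊68/4⌋ + ⌊19/4⌋ - 2×19) mod 7
= (15 + 10 + 68 + 17 + 4 - 38) mod 7
= 76 mod 7 = 6
h=6 → Friday


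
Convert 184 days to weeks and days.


Weeks: 184 ÷ 7 = 26 remainder 2

26 weeks 2 days


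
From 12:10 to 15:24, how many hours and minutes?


3h 14m

End time in minutes: 15×60 + 24 = 924
Start time in minutes: 12×60 + 10 = 730
Difference = 924 - 730 = 194 minutes
= 3 hours 14 minutes


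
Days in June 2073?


Month: June (month 6)
June has 30 days

30 days


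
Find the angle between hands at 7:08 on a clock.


Hour hand = 7×30 + 8×0.5 = 214.0°
Minute hand = 8×6 = 48°
Difference = |214.0 - 48| = 166.0°

166.0°


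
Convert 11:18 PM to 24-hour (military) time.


23:18

Input: 11:18 PM
PM: 11 + 12 = 23


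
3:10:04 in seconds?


11404 seconds

Hours: 3 × 3600 = 10800
Minutes: 10 × 60 = 600
Seconds: 4
Total = 10800 + 600 + 4 = 11404


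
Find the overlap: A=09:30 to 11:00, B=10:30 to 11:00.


30 minutes

Meeting A: 570-660 (in minutes from midnight)
Meeting B: 630-660
Overlap start = max(570, 630) = 630
Overlap end = min(660, 660) = 660
Overlap = max(0, 660 - 630) = 30 min


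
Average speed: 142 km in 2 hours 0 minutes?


71.0 km/h

Distance: 142 km
Time: 2 hours
Speed = 142 / 2 = 71.0 km/h


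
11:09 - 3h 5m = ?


Start: 669 minutes from midnight
Subtract: 185 minutes
Remaining: 669 - 185 = 484
Hours: 8, Minutes: 4

08:04


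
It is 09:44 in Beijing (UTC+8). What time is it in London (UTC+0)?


Time difference = UTC+0 - UTC+8 = -8 hours
New hour = (9 -8) mod 24
= 1 mod 24 = 1
Minutes unchanged → 01:44

01:44


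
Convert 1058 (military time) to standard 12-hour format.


10:58 AM

Hour: 10
10 < 12 → AM


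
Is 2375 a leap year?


No

Rules: divisible by 4 AND (not by 100 OR by 400)
2375 ÷ 4 = 593 remainder 3 → not divisible by 4
Not divisible by 4 → not a leap year


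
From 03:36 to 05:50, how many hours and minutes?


2h 14m

End time in minutes: 5×60 + 50 = 350
Start time in minutes: 3×60 + 36 = 216
Difference = 350 - 216 = 134 minutes
= 2 hours 14 minutes


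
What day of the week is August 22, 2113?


Zeller's congruence:
q=22, m=8, k=13, j=21
h = (22 + ⌊13×9/5⌋ + 13 + ⌊13/4⌋ + ⌊21/4⌋ - 2×21) mod 7
= (22 + 23 + 13 + 3 + 5 - 42) mod 7
= 24 mod 7 = 3
h=3 → Tuesday

Tuesday


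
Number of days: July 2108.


Month: July (month 7)
July has 31 days

31 days


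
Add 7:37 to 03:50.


Start: 230 minutes from midnight
Add: 457 minutes
Total: 687 minutes
Hours: 687 ÷ 60 = 11 remainder 27

11:27


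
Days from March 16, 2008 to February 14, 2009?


From March 16, 2008 to February 14, 2009
Rest of March 2008: 31 - 16 = 15
Full months: April 30, May 31, June 30, July 31, August 31, September 30, October 31, November 30, December 31, January 31
Days into February 2009: 14
Total = 15 + 30 + 31 + 30 + 31 + 31 + 30 + 31 + 30 + 31 + 31 + 14 = 335 days

335 days


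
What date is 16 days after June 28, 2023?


July 14, 2023

Start: June 28, 2023
Add 16 days
June 28 → July 1: 30 - 28 + 1 = 3 days (16 - 3 = 13 left)
July 1 + 13 = July 14, 2023


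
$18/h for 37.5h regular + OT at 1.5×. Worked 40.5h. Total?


Regular: 37.5h × $18 = $675.00
Overtime: 40.5 - 37.5 = 3.0h
OT pay: 3.0h × $18 × 1.5 = $81.00
Total = $675.00 + $81.00 = $756.00

$756.00


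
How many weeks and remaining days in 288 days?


41 weeks 1 days

Weeks: 288 ÷ 7 = 41 remainder 1


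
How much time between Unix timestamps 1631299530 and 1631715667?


416137 seconds (115.6 hours / 4.82 days)

Difference = 1631715667 - 1631299530 = 416137 seconds
In hours: 416137 / 3600 ≈ 115.6
In days: 416137 / 86400 ≈ 4.82


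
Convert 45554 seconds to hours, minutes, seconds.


12h 39m 14s

Hours: 45554 ÷ 3600 = 12 remainder 2354
Minutes: 2354 ÷ 60 = 39 remainder 14
Seconds: 14


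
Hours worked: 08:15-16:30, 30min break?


Total time = (16×60+30) - (8×60+15)
= 990 - 495 = 495 min
Minus break: 495 - 30 = 465 min
= 7h 45m

7h 45m (465 minutes)


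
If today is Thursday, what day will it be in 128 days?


Start: Thursday (index 3)
(3 + 128) mod 7
= 131 mod 7
= 5
Index 5 → Saturday

Saturday


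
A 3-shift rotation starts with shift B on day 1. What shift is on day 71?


Shift C

Shifts: A, B, C
Start: B (index 1)
Day 71: (1 + 71 - 1) mod 3
= 71 mod 3
= 2
Index 2 → shift C


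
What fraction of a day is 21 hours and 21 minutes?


0.8896 (88.96%)

Total minutes: 21×60 + 21 = 1281
Day = 24×60 = 1440 minutes
Fraction = 1281/1440 ≈ 0.8896
As a percentage: 1281/1440 × 100 ≈ 88.96%


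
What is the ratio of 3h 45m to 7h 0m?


15:28 (0.54)

Duration 1: 225 minutes
Duration 2: 420 minutes
Ratio = 225:420
GCD = 15
Simplified = 15:28
As a decimal: 15/28 ≈ 0.54


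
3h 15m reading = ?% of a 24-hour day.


13.5%

Time: 195 minutes
Day: 1440 minutes
Percentage = (195/1440) × 100 ≈ 13.5%


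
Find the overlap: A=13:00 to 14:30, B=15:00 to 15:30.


Meeting A: 780-870 (in minutes from midnight)
Meeting B: 900-930
Overlap start = max(780, 900) = 900
Overlap end = min(870, 930) = 870
Overlap = max(0, 870 - 900) = 0 min

0 minutes


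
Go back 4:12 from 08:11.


Start: 491 minutes from midnight
Subtract: 252 minutes
Remaining: 491 - 252 = 239
Hours: 3, Minutes: 59

03:59


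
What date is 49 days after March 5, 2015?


April 23, 2015

Start: March 5, 2015
Add 49 days
March 5 → April 1: 31 - 5 + 1 = 27 days (49 - 27 = 22 left)
April 1 + 22 = April 23, 2015


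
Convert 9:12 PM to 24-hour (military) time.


21:12

Input: 9:12 PM
PM: 9 + 12 = 21


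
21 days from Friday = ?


Start: Friday (index 4)
(4 + 21) mod 7
= 25 mod 7
= 4
Index 4 → Friday

Friday


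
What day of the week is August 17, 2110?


Sunday

Zeller's congruence:
q=17, m=8, k=10, j=21
h = (17 + ⌊13×9/5⌋ + 10 + ⌊10/4⌋ + ⌊21/4⌋ - 2×21) mod 7
= (17 + 23 + 10 + 2 + 5 - 42) mod 7
= 15 mod 7 = 1
h=1 → Sunday


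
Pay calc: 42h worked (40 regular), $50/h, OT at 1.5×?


Regular: 40h × $50 = $2000.00
Overtime: 42 - 40 = 2h
OT pay: 2h × $50 × 1.5 = $150.00
Total = $2000.00 + $150.00 = $2150.00

$2150.00


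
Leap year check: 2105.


Rules: divisible by 4 AND (not by 100 OR by 400)
2105 ÷ 4 = 526 remainder 1 → not divisible by 4
Not divisible by 4 → not a leap year

No


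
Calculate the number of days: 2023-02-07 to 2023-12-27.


From February 7, 2023 to December 27, 2023
Rest of February 2023: 28 - 7 = 21
Full months: March 31, April 30, May 31, June 30, July 31, August 31, September 30, October 31, November 30
Days into December 2023: 27
Total = 21 + 31 + 30 + 31 + 30 + 31 + 31 + 30 + 31 + 30 + 27 = 323 days

323 days


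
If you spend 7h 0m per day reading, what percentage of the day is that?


Time: 420 minutes
Day: 1440 minutes
Percentage = (420/1440) × 100 ≈ 29.2%

29.2%


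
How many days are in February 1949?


Month: February (month 2)
February: 28 or 29 (leap year)
1949 leap year? No

28 days


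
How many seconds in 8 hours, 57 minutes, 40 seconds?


32260 seconds

Hours: 8 × 3600 = 28800
Minutes: 57 × 60 = 3420
Seconds: 40
Total = 28800 + 3420 + 40 = 32260


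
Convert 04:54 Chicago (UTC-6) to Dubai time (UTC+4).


14:54

Time difference = UTC+4 - UTC-6 = +10 hours
New hour = (4 + 10) mod 24
= 14 mod 24 = 14
Minutes unchanged → 14:54


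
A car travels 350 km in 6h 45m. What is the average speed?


51.9 km/h

Distance: 350 km
Time: 6h 45m = 405 min = 405/60 = 27/4 hours
Speed = 350 ÷ (27/4) = 350 × 4 / 27 = 1400/27 ≈ 51.9 km/h


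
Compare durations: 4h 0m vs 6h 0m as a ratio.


Duration 1: 240 minutes
Duration 2: 360 minutes
Ratio = 240:360
GCD = 120
Simplified = 2:3
As a decimal: 2/3 ≈ 0.67

2:3 (0.67)


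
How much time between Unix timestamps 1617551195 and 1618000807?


449612 seconds (124.9 hours / 5.20 days)

Difference = 1618000807 - 1617551195 = 449612 seconds
In hours: 449612 / 3600 ≈ 124.9
In days: 449612 / 86400 ≈ 5.20


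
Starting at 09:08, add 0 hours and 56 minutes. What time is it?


Start: 548 minutes from midnight
Add: 56 minutes
Total: 604 minutes
Hours: 604 ÷ 60 = 10 remainder 4

10:04


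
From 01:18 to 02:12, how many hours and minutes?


0h 54m

End time in minutes: 2×60 + 12 = 132
Start time in minutes: 1×60 + 18 = 78
Difference = 132 - 78 = 54 minutes
= 0 hours 54 minutes


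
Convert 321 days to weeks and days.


45 weeks 6 days

Weeks: 321 ÷ 7 = 45 remainder 6


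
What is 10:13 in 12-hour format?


Hour: 10
10 < 12 → AM

10:13 AM


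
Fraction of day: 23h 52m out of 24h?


Total minutes: 23×60 + 52 = 1432
Day = 24×60 = 1440 minutes
Fraction = 1432/1440 ≈ 0.9944
As a percentage: 1432/1440 × 100 ≈ 99.44%

0.9944 (99.44%)


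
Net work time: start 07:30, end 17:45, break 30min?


Total time = (17×60+45) - (7×60+30)
= 1065 - 450 = 615 min
Minus break: 615 - 30 = 585 min
= 9h 45m

9h 45m (585 minutes)


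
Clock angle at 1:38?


179.0°

Hour hand = 1×30 + 38×0.5 = 49.0°
Minute hand = 38×6 = 228°
Difference = |49.0 - 228| = 179.0°


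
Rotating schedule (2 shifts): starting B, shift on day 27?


Shift B

Shifts: A, B
Start: B (index 1)
Day 27: (1 + 27 - 1) mod 2
= 27 mod 2
= 1
Index 1 → shift B


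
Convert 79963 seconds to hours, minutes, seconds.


Hours: 79963 ÷ 3600 = 22 remainder 763
Minutes: 763 ÷ 60 = 12 remainder 43
Seconds: 43

22h 12m 43s


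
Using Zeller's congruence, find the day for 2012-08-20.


Monday

Zeller's congruence:
q=20, m=8, k=12, j=20
h = (20 + ⌊13×9/5⌋ + 12 + ⌊12/4⌋ + ⌊20/4⌋ - 2×20) mod 7
= (20 + 23 + 12 + 3 + 5 - 40) mod 7
= 23 mod 7 = 2
h=2 → Monday


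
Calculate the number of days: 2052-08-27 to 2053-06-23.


From August 27, 2052 to June 23, 2053
Rest of August 2052: 31 - 27 = 4
Full months: September 30, October 31, November 30, December 31, January 31, February 2053 28, March 31, April 30, May 31
Days into June 2053: 23
Total = 4 + 30 + 31 + 30 + 31 + 31 + 28 + 31 + 30 + 31 + 23 = 300 days

300 days


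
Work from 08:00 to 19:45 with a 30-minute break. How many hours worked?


Total time = (19×60+45) - (8×60+0)
= 1185 - 480 = 705 min
Minus break: 705 - 30 = 675 min
= 11h 15m

11h 15m (675 minutes)


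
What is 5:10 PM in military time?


17:10

Input: 5:10 PM
PM: 5 + 12 = 17


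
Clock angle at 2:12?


Hour hand = 2×30 + 12×0.5 = 66.0°
Minute hand = 12×6 = 72°
Difference = |66.0 - 72| = 6.0°

6.0°


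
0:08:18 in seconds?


498 seconds

Hours: 0 × 3600 = 0
Minutes: 8 × 60 = 480
Seconds: 18
Total = 0 + 480 + 18 = 498


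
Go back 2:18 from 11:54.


09:36

Start: 714 minutes from midnight
Subtract: 138 minutes
Remaining: 714 - 138 = 576
Hours: 9, Minutes: 36


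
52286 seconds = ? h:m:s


14h 31m 26s

Hours: 52286 ÷ 3600 = 14 remainder 1886
Minutes: 1886 ÷ 60 = 31 remainder 26
Seconds: 26


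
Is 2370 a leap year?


No

Rules: divisible by 4 AND (not by 100 OR by 400)
2370 ÷ 4 = 592 remainder 2 → not divisible by 4
Not divisible by 4 → not a leap year


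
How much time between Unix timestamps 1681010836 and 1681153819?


Difference = 1681153819 - 1681010836 = 142983 seconds
In hours: 142983 / 3600 ≈ 39.7
In days: 142983 / 86400 ≈ 1.65

142983 seconds (39.7 hours / 1.65 days)


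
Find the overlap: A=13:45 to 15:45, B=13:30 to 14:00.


15 minutes

Meeting A: 825-945 (in minutes from midnight)
Meeting B: 810-840
Overlap start = max(825, 810) = 825
Overlap end = min(945, 840) = 840
Overlap = max(0, 840 - 825) = 15 min


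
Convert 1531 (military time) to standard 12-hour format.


3:31 PM

Hour: 15
15 - 12 = 3 → PM


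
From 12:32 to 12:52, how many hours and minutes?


End time in minutes: 12×60 + 52 = 772
Start time in minutes: 12×60 + 32 = 752
Difference = 772 - 752 = 20 minutes
= 0 hours 20 minutes

0h 20m


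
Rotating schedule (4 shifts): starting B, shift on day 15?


Shifts: A, B, C, D
Start: B (index 1)
Day 15: (1 + 15 - 1) mod 4
= 15 mod 4
= 3
Index 3 → shift D

Shift D


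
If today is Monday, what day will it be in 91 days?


Monday

Start: Monday (index 0)
(0 + 91) mod 7
= 91 mod 7
= 0
Index 0 → Monday


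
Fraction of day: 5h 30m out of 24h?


0.2292 (22.92%)

Total minutes: 5×60 + 30 = 330
Day = 24×60 = 1440 minutes
Fraction = 330/1440 ≈ 0.2292
As a percentage: 330/1440 × 100 ≈ 22.92%


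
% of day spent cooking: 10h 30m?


Time: 630 minutes
Day: 1440 minutes
Percentage = (630/1440) × 100 ≈ 43.8%

43.8%


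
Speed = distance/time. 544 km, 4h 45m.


114.5 km/h

Distance: 544 km
Time: 4h 45m = 285 min = 285/60 = 19/4 hours
Speed = 544 ÷ (19/4) = 544 × 4 / 19 = 2176/19 ≈ 114.5 km/h


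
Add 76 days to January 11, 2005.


Start: January 11, 2005
Add 76 days
January 11 → February 1: 31 - 11 + 1 = 21 days (76 - 21 = 55 left)
February 1 → March 1: 28 - 1 + 1 = 28 days (55 - 28 = 27 left)
March 1 + 27 = March 28, 2005

March 28, 2005


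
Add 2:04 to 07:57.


10:01

Start: 477 minutes from midnight
Add: 124 minutes
Total: 601 minutes
Hours: 601 ÷ 60 = 10 remainder 1


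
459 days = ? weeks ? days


65 weeks 4 days

Weeks: 459 ÷ 7 = 65 remainder 4


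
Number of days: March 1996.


Month: March (month 3)
March has 31 days

31 days


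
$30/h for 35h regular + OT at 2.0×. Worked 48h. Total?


$1830.00

Regular: 35h × $30 = $1050.00
Overtime: 48 - 35 = 13h
OT pay: 13h × $30 × 2.0 = $780.00
Total = $1050.00 + $780.00 = $1830.00


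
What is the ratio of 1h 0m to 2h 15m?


4:9 (0.44)

Duration 1: 60 minutes
Duration 2: 135 minutes
Ratio = 60:135
GCD = 15
Simplified = 4:9
As a decimal: 4/9 ≈ 0.44


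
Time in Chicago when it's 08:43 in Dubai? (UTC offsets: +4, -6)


22:43 (previous day)

Time difference = UTC-6 - UTC+4 = -10 hours
New hour = (8 -10) mod 24
= -2 mod 24 = 22
Minutes unchanged → 22:43; -2 < 0 → previous day


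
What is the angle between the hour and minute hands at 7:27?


Hour hand = 7×30 + 27×0.5 = 223.5°
Minute hand = 27×6 = 162°
Difference = |223.5 - 162| = 61.5°

61.5°


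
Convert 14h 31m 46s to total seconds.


Hours: 14 × 3600 = 50400
Minutes: 31 × 60 = 1860
Seconds: 46
Total = 50400 + 1860 + 46 = 52306

52306 seconds


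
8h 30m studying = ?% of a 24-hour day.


35.4%

Time: 510 minutes
Day: 1440 minutes
Percentage = (510/1440) × 100 ≈ 35.4%


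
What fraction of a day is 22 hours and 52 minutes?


Total minutes: 22×60 + 52 = 1372
Day = 24×60 = 1440 minutes
Fraction = 1372/1440 ≈ 0.9528
As a percentage: 1372/1440 × 100 ≈ 95.28%

0.9528 (95.28%)


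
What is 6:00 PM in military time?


18:00

Input: 6:00 PM
PM: 6 + 12 = 18


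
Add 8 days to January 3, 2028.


Start: January 3, 2028
Add 8 days
January 3 + 8 = January 11, 2028

January 11, 2028


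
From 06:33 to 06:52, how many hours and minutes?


End time in minutes: 6×60 + 52 = 412
Start time in minutes: 6×60 + 33 = 393
Difference = 412 - 393 = 19 minutes
= 0 hours 19 minutes

0h 19m


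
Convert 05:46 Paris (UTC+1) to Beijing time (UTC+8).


Time difference = UTC+8 - UTC+1 = +7 hours
New hour = (5 + 7) mod 24
= 12 mod 24 = 12
Minutes unchanged → 12:46

12:46


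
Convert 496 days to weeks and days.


Weeks: 496 ÷ 7 = 70 remainder 6

70 weeks 6 days


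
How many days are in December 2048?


Month: December (month 12)
December has 31 days

31 days


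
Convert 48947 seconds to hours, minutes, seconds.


Hours: 48947 ÷ 3600 = 13 remainder 2147
Minutes: 2147 ÷ 60 = 35 remainder 47
Seconds: 47

13h 35m 47s


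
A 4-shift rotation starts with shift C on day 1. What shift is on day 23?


Shifts: A, B, C, D
Start: C (index 2)
Day 23: (2 + 23 - 1) mod 4
= 24 mod 4
= 0
Index 0 → shift A

Shift A


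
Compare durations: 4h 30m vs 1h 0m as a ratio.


Duration 1: 270 minutes
Duration 2: 60 minutes
Ratio = 270:60
GCD = 30
Simplified = 9:2
As a decimal: 9/2 = 4.50

9:2 (4.50)


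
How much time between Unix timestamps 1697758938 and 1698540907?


Difference = 1698540907 - 1697758938 = 781969 seconds
In hours: 781969 / 3600 ≈ 217.2
In days: 781969 / 86400 ≈ 9.05

781969 seconds (217.2 hours / 9.05 days)


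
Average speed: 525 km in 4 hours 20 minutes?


Distance: 525 km
Time: 4h 20m = 260 min = 260/60 = 13/3 hours
Speed = 525 ÷ (13/3) = 525 × 3 / 13 = 1575/13 ≈ 121.2 km/h

121.2 km/h


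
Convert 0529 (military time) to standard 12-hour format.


Hour: 5
5 < 12 → AM

5:29 AM


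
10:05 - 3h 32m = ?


Start: 605 minutes from midnight
Subtract: 212 minutes
Remaining: 605 - 212 = 393
Hours: 6, Minutes: 33

06:33


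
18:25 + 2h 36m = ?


21:01

Start: 1105 minutes from midnight
Add: 156 minutes
Total: 1261 minutes
Hours: 1261 ÷ 60 = 21 remainder 1


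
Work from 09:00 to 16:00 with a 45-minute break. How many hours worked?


6h 15m (375 minutes)

Total time = (16×60+0) - (9×60+0)
= 960 - 540 = 420 min
Minus break: 420 - 45 = 375 min
= 6h 15m


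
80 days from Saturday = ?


Start: Saturday (index 5)
(5 + 80) mod 7
= 85 mod 7
= 1
Index 1 → Tuesday

Tuesday


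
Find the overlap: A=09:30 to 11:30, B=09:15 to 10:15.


Meeting A: 570-690 (in minutes from midnight)
Meeting B: 555-615
Overlap start = max(570, 555) = 570
Overlap end = min(690, 615) = 615
Overlap = max(0, 615 - 570) = 45 min

45 minutes


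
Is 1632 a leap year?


Rules: divisible by 4 AND (not by 100 OR by 400)
1632 ÷ 4 = 408 exactly → divisible by 4
1632 ÷ 100 = 16 remainder 32 → not divisible by 100
Divisible by 4 but not by 100 → leap year

Yes


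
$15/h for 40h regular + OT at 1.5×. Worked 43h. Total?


Regular: 40h × $15 = $600.00
Overtime: 43 - 40 = 3h
OT pay: 3h × $15 × 1.5 = $67.50
Total = $600.00 + $67.50 = $667.50

$667.50


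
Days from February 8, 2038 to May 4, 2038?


85 days

From February 8, 2038 to May 4, 2038
Rest of February 2038: 28 - 8 = 20
Full months: March 31, April 30
Days into May 2038: 4
Total = 20 + 31 + 30 + 4 = 85 days


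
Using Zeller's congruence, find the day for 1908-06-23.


Tuesday

Zeller's congruence:
q=23, m=6, k=8, j=19
h = (23 + ⌊13×7/5⌋ + 8 + ⌊8/4⌋ + ⌊19/4⌋ - 2×19) mod 7
= (23 + 18 + 8 + 2 + 4 - 38) mod 7
= 17 mod 7 = 3
h=3 → Tuesday


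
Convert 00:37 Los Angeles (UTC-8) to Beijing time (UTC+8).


Time difference = UTC+8 - UTC-8 = +16 hours
New hour = (0 + 16) mod 24
= 16 mod 24 = 16
Minutes unchanged → 16:37

16:37


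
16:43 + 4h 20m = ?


Start: 1003 minutes from midnight
Add: 260 minutes
Total: 1263 minutes
Hours: 1263 ÷ 60 = 21 remainder 3

21:03


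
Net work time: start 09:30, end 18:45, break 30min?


8h 45m (525 minutes)

Total time = (18×60+45) - (9×60+30)
= 1125 - 570 = 555 min
Minus break: 555 - 30 = 525 min
= 8h 45m
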